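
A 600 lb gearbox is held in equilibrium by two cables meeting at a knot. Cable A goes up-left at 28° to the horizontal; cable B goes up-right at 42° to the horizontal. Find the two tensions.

T_A = 474.5 lb, T_B = 563.8 lb

ΣF_x = 0: −T_A·cos28° + T_B·cos42° = 0 → T_B = 1.18812·T_A.
ΣF_y = 0: T_A·sin28° + T_B·sin42° = 600.
Substitute: T_A·(0.469472 + 1.18812·0.669131) = 600 → T_A = 474.503 ≈ 474.5 lb.
Then T_B = 1.18812 × 474.503 = 563.8 lb.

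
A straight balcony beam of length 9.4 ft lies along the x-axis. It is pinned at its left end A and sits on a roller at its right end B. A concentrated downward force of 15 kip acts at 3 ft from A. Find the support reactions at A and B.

Moments about A: B_y·9.4 − 15·3 = 0 → B_y = 45/9.4 = 4.78723 ≈ 4.787 kip.
ΣF_y = 0: A_y + 4.78723 − 15 = 0 → A_y = 10.21 kip.
ΣF_x = 0: no horizontal applied forces, so A_x = 0.

A_x = 0, A_y = 10.21 kip, B_y = 4.787 kip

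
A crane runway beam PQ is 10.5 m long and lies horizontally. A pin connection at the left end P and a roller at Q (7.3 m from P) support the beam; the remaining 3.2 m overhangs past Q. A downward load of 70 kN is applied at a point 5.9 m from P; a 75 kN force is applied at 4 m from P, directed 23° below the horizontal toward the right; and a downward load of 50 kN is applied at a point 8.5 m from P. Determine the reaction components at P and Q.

P_x = -69.04 kN, P_y = 18.45 kN, Q_y = 130.9 kN

ΣM about P: Q_y·7.3 − 70·5.9 − 75·sin23°·4 − 50·8.5 = 0 → Q_y = 955.219/7.3 = 130.852 ≈ 130.9 kN.
ΣF_y = 0: P_y + 130.852 − 70 − 75·sin23° − 50 = 0 → P_y = 18.45 kN.
ΣF_x = 0: P_x + 75·cos23° = 0 → P_x = -69.04 kN.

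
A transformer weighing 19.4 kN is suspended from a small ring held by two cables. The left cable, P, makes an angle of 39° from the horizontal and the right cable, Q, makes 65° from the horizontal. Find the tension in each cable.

T_P = 8.450 kN, T_Q = 15.54 kN

ΣF_x = 0: −T_P·cos39° + T_Q·cos65° = 0 → T_Q = 1.83888·T_P.
ΣF_y = 0: T_P·sin39° + T_Q·sin65° = 19.4.
Substitute: T_P·(0.62932 + 1.83888·0.906308) = 19.4 → T_P = 8.4498 ≈ 8.450 kN.
Then T_Q = 1.83888 × 8.4498 = 15.54 kN.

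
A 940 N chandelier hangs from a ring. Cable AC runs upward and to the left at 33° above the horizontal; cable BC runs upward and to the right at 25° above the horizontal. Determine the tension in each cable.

T_AC = 1005 N, T_BC = 929.6 N

ΣF_x = 0: −T_AC·cos33° + T_BC·cos25° = 0 → T_BC = 0.925371·T_AC.
ΣF_y = 0: T_AC·sin33° + T_BC·sin25° = 940.
Substitute: T_AC·(0.544639 + 0.925371·0.422618) = 940 → T_AC = 1004.58 ≈ 1005 N.
Then T_BC = 0.925371 × 1004.58 = 929.6 N.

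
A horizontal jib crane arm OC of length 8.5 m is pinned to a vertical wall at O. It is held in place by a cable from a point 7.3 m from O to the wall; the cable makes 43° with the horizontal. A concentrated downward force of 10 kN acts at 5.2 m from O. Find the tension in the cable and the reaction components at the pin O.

T = 10.44 kN, O_x = 7.639 kN, O_y = 2.877 kN

ΣM about O: T·sin43°·7.3 − 10·5.2 = 0 → T = 52/(7.3·0.681998) = 10.4447 ≈ 10.44 kN.
ΣF_x = 0: O_x − T·cos43° = 0 → O_x = 10.4447 × 0.731354 = 7.639 kN.
ΣF_y = 0: O_y + T·sin43° − 10 = 0 → O_y = 10 − 10.4447 × 0.681998 = 2.877 kN.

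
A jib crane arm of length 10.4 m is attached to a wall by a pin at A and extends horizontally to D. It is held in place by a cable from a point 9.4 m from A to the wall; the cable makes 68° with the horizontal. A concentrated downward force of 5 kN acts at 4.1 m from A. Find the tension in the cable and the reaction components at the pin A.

ΣM about A: T·sin68°·9.4 − 5·4.1 = 0 → T = 20.5/(9.4·0.927184) = 2.35212 ≈ 2.352 kN.
ΣF_x = 0: A_x − T·cos68° = 0 → A_x = 2.35212 × 0.374607 = 0.8811 kN.
ΣF_y = 0: A_y + T·sin68° − 5 = 0 → A_y = 5 − 2.35212 × 0.927184 = 2.819 kN.

T = 2.352 kN, A_x = 0.8811 kN, A_y = 2.819 kN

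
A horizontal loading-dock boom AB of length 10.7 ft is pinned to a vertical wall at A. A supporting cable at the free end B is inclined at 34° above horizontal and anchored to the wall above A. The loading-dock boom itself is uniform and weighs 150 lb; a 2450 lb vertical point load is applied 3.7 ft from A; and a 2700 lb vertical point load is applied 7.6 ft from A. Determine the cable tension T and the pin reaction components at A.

T = 5079 lb, A_x = 4210 lb, A_y = 2460 lb

ΣM about A: T·sin34°·10.7 − 150·5.35 − 2450·3.7 − 2700·7.6 = 0 → T = 30387.5/(10.7·0.559193) = 5078.66 ≈ 5079 lb.
ΣF_x = 0: A_x − T·cos34° = 0 → A_x = 5078.66 × 0.829038 = 4210 lb.
ΣF_y = 0: A_y + T·sin34° − 150 − 2450 − 2700 = 0 → A_y = 5300 − 5078.66 × 0.559193 = 2460 lb.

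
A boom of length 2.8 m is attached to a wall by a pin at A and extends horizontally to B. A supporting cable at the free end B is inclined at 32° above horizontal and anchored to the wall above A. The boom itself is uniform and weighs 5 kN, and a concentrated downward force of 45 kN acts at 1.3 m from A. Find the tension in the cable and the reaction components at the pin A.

T = 44.14 kN, A_x = 37.44 kN, A_y = 26.61 kN

ΣM about A: T·sin32°·2.8 − 5·1.4 − 45·1.3 = 0 → T = 65.5/(2.8·0.529919) = 44.1442 ≈ 44.14 kN.
ΣF_x = 0: A_x − T·cos32° = 0 → A_x = 44.1442 × 0.848048 = 37.44 kN.
ΣF_y = 0: A_y + T·sin32° − 5 − 45 = 0 → A_y = 50 − 44.1442 × 0.529919 = 26.61 kN.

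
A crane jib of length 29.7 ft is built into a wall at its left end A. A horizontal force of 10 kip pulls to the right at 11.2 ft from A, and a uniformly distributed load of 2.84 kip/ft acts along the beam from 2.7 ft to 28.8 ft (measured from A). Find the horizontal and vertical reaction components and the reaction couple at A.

Resultant of the distributed load: 2.84 × 26.1 = 74.124 kip at 15.75 ft from A.
ΣF_x = 0: A_x + 10 = 0 → A_x = -10.00 kip.
ΣF_y = 0: A_y − 2.84·26.1 = 0 → A_y = 74.12 kip.
ΣM about A: M_A − (2.84·26.1)·15.75 = 0 → M_A = 1167 kip·ft.

A_x = -10.00 kip, A_y = 74.12 kip, M_A = 1167 kip·ft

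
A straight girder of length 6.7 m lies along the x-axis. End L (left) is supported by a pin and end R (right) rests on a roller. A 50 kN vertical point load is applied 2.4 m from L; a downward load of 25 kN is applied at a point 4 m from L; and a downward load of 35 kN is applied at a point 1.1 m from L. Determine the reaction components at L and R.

Taking moments about L: R_y·6.7 − 50·2.4 − 25·4 − 35·1.1 = 0 → R_y = 258.5/6.7 = 38.5821 ≈ 38.58 kN.
ΣF_y = 0: L_y + 38.5821 − 50 − 25 − 35 = 0 → L_y = 71.42 kN.
ΣF_x = 0: no horizontal applied forces, so L_x = 0.

L_x = 0, L_y = 71.42 kN, R_y = 38.58 kN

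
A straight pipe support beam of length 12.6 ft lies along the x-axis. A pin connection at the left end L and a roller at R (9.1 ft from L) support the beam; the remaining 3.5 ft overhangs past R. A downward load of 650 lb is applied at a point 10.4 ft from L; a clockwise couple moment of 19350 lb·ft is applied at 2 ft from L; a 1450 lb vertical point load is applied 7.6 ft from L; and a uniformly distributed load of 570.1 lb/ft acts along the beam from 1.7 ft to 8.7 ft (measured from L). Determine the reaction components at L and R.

Resultant of the distributed load: 570.1 × 7 = 3990.7 lb at 5.2 ft from L.
Taking moments about L: R_y·9.1 − 650·10.4 − 19350 − 1450·7.6 − (570.1·7)·5.2 = 0 → R_y = 57881.64/9.1 = 6360.62 ≈ 6361 lb.
ΣF_y = 0: L_y + 6360.62 − 650 − 1450 − 570.1·7 = 0 → L_y = -269.9 lb.
ΣF_x = 0: no horizontal applied forces, so L_x = 0.

L_x = 0, L_y = -269.9 lb, R_y = 6361 lb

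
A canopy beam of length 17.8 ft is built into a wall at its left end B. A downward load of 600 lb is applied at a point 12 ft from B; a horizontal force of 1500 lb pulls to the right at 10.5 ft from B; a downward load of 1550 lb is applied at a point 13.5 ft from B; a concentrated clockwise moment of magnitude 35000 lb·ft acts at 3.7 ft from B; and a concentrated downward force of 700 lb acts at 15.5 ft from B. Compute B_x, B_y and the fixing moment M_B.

ΣF_x = 0: B_x + 1500 = 0 → B_x = -1500 lb.
ΣF_y = 0: B_y − 600 − 1550 − 700 = 0 → B_y = 2850 lb.
ΣM about B: M_B − 600·12 − 1550·13.5 − 35000 − 700·15.5 = 0 → M_B = 73980 lb·ft.

B_x = -1500 lb, B_y = 2850 lb, M_B = 73980 lb·ft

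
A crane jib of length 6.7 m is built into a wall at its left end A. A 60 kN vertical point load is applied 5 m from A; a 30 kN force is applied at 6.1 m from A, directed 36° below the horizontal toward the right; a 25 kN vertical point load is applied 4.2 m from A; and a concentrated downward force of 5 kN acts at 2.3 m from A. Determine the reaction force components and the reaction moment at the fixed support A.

A_x = -24.27 kN, A_y = 107.6 kN, M_A = 524.1 kN·m

ΣF_x = 0: A_x + 30·cos36° = 0 → A_x = -24.27 kN.
ΣF_y = 0: A_y − 60 − 30·sin36° − 25 − 5 = 0 → A_y = 107.6 kN.
ΣM about A: M_A − 60·5 − 30·sin36°·6.1 − 25·4.2 − 5·2.3 = 0 → M_A = 524.1 kN·m.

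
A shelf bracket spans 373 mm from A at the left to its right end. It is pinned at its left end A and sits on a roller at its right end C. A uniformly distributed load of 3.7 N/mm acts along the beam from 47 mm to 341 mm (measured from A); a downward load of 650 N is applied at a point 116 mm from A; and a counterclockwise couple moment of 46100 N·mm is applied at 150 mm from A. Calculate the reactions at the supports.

Resultant of the distributed load: 3.7 × 294 = 1087.8 N at 194 mm from A.
ΣM about A: C_y·373 − (3.7·294)·194 − 650·116 + 46100 = 0 → C_y = 240333.2/373 = 644.325 ≈ 644.3 N.
ΣF_y = 0: A_y + 644.325 − 3.7·294 − 650 = 0 → A_y = 1093 N.
ΣF_x = 0: no horizontal applied forces, so A_x = 0.

A_x = 0, A_y = 1093 N, C_y = 644.3 N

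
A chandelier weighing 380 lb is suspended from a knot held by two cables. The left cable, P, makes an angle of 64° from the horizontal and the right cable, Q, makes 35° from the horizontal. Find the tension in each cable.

T_P = 315.2 lb, T_Q = 168.7 lb

ΣF_x = 0: −T_P·cos64° + T_Q·cos35° = 0 → T_Q = 0.535152·T_P.
ΣF_y = 0: T_P·sin64° + T_Q·sin35° = 380.
Substitute: T_P·(0.898794 + 0.535152·0.573576) = 380 → T_P = 315.158 ≈ 315.2 lb.
Then T_Q = 0.535152 × 315.158 = 168.7 lb.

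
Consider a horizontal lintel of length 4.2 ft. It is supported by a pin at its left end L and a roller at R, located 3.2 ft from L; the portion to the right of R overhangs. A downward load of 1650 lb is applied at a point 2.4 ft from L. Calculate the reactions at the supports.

L_x = 0, L_y = 412.5 lb, R_y = 1238 lb

Taking moments about L: R_y·3.2 − 1650·2.4 = 0 → R_y = 3960/3.2 = 1237.5 ≈ 1238 lb.
ΣF_y = 0: L_y + 1237.5 − 1650 = 0 → L_y = 412.5 lb.
ΣF_x = 0: no horizontal applied forces, so L_x = 0.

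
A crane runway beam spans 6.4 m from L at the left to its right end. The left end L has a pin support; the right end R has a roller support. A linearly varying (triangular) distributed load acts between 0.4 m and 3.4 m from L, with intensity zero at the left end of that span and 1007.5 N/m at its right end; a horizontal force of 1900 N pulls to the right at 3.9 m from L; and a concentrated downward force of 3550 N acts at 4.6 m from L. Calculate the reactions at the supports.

L_x = -1900 N, L_y = 1943 N, R_y = 3118 N

Resultant of the triangular load: ½ × 1007.5 × 3 = 1511.25 N, acting at 2.4 m from L (one-third of the span from the peak).
Moments about L: R_y·6.4 − (½·1007.5·3)·2.4 − 3550·4.6 = 0 → R_y = 19957/6.4 = 3118.28 ≈ 3118 N.
ΣF_y = 0: L_y + 3118.28 − ½·1007.5·3 − 3550 = 0 → L_y = 1943 N.
ΣF_x = 0: L_x + 1900 = 0 → L_x = -1900 N.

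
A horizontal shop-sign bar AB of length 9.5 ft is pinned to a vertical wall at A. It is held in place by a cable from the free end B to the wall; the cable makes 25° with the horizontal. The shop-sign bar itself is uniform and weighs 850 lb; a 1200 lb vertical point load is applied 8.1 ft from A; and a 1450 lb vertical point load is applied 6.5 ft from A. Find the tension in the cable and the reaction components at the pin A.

T = 5774 lb, A_x = 5233 lb, A_y = 1060 lb

ΣM about A: T·sin25°·9.5 − 850·4.75 − 1200·8.1 − 1450·6.5 = 0 → T = 23182.5/(9.5·0.422618) = 5774.16 ≈ 5774 lb.
ΣF_x = 0: A_x − T·cos25° = 0 → A_x = 5774.16 × 0.906308 = 5233 lb.
ΣF_y = 0: A_y + T·sin25° − 850 − 1200 − 1450 = 0 → A_y = 3500 − 5774.16 × 0.422618 = 1060 lb.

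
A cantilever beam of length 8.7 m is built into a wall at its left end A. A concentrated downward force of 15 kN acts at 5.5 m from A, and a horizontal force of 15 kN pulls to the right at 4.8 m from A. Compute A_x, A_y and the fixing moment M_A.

A_x = -15.00 kN, A_y = 15.00 kN, M_A = 82.50 kN·m

ΣF_x = 0: A_x + 15 = 0 → A_x = -15.00 kN.
ΣF_y = 0: A_y − 15 = 0 → A_y = 15.00 kN.
ΣM about A: M_A − 15·5.5 = 0 → M_A = 82.50 kN·m.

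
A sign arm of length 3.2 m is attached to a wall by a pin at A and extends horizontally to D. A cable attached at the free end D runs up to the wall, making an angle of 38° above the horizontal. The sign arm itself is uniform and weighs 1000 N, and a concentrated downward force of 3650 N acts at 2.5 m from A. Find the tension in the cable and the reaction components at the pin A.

T = 5444 N, A_x = 4290 N, A_y = 1298 N

ΣM about A: T·sin38°·3.2 − 1000·1.6 − 3650·2.5 = 0 → T = 10725/(3.2·0.615661) = 5443.84 ≈ 5444 N.
ΣF_x = 0: A_x − T·cos38° = 0 → A_x = 5443.84 × 0.788011 = 4290 N.
ΣF_y = 0: A_y + T·sin38° − 1000 − 3650 = 0 → A_y = 4650 − 5443.84 × 0.615661 = 1298 N.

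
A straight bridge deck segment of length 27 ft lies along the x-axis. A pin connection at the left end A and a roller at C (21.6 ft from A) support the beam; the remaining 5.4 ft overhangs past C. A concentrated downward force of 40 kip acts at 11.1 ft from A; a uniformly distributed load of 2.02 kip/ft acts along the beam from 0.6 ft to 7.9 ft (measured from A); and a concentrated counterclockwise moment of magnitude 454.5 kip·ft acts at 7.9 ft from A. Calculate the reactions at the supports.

Resultant of the distributed load: 2.02 × 7.3 = 14.746 kip at 4.25 ft from A.
Taking moments about A: C_y·21.6 − 40·11.1 − (2.02·7.3)·4.25 + 454.5 = 0 → C_y = 52.1705/21.6 = 2.4153 ≈ 2.415 kip.
ΣF_y = 0: A_y + 2.4153 − 40 − 2.02·7.3 = 0 → A_y = 52.33 kip.
ΣF_x = 0: no horizontal applied forces, so A_x = 0.

A_x = 0, A_y = 52.33 kip, C_y = 2.415 kip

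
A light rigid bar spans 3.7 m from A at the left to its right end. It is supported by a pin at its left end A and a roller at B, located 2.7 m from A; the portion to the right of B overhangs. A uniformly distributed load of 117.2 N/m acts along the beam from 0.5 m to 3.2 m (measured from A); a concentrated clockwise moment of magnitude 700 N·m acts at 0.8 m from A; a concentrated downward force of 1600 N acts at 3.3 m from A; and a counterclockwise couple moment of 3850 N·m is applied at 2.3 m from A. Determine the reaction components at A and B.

Resultant of the distributed load: 117.2 × 2.7 = 316.44 N at 1.85 m from A.
ΣM about A: B_y·2.7 − (117.2·2.7)·1.85 − 700 − 1600·3.3 + 3850 = 0 → B_y = 2715.414/2.7 = 1005.71 ≈ 1006 N.
ΣF_y = 0: A_y + 1005.71 − 117.2·2.7 − 1600 = 0 → A_y = 910.7 N.
ΣF_x = 0: no horizontal applied forces, so A_x = 0.

A_x = 0, A_y = 910.7 N, B_y = 1006 N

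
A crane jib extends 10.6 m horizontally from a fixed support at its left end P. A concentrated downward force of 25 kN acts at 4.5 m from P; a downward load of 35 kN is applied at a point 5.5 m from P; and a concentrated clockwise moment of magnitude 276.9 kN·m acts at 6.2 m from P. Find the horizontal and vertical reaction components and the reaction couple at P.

P_x = 0, P_y = 60.00 kN, M_P = 581.9 kN·m

ΣF_x = 0: P_x = 0.
ΣF_y = 0: P_y − 25 − 35 = 0 → P_y = 60.00 kN.
ΣM about P: M_P − 25·4.5 − 35·5.5 − 276.9 = 0 → M_P = 581.9 kN·m.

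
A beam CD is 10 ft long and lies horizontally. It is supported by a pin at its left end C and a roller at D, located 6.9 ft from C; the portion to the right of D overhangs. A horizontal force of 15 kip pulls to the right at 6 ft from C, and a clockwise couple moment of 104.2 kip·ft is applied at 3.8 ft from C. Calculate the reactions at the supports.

Moments about C: D_y·6.9 − 104.2 = 0 → D_y = 104.2/6.9 = 15.1014 ≈ 15.10 kip.
ΣF_y = 0: C_y + 15.1014  = 0 → C_y = -15.10 kip.
ΣF_x = 0: C_x + 15 = 0 → C_x = -15.00 kip.

C_x = -15.00 kip, C_y = -15.10 kip, D_y = 15.10 kip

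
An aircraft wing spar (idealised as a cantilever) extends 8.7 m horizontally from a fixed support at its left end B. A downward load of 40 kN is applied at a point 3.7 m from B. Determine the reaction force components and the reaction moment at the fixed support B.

B_x = 0, B_y = 40.00 kN, M_B = 148.0 kN·m

ΣF_x = 0: B_x = 0.
ΣF_y = 0: B_y − 40 = 0 → B_y = 40.00 kN.
ΣM about B: M_B − 40·3.7 = 0 → M_B = 148.0 kN·m.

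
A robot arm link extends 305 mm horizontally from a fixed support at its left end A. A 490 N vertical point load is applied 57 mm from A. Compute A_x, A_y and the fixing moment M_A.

A_x = 0, A_y = 490.0 N, M_A = 27930 N·mm

ΣF_x = 0: A_x = 0.
ΣF_y = 0: A_y − 490 = 0 → A_y = 490.0 N.
ΣM about A: M_A − 490·57 = 0 → M_A = 27930 N·mm.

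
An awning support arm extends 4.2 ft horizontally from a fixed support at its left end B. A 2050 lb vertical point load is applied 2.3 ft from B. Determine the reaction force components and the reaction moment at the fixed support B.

B_x = 0, B_y = 2050 lb, M_B = 4715 lb·ft

ΣF_x = 0: B_x = 0.
ΣF_y = 0: B_y − 2050 = 0 → B_y = 2050 lb.
ΣM about B: M_B − 2050·2.3 = 0 → M_B = 4715 lb·ft.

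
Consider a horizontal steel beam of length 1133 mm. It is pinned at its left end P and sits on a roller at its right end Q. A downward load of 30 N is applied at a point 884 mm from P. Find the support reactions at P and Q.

Taking moments about P: Q_y·1133 − 30·884 = 0 → Q_y = 26520/1133 = 23.4069 ≈ 23.41 N.
ΣF_y = 0: P_y + 23.4069 − 30 = 0 → P_y = 6.593 N.
ΣF_x = 0: no horizontal applied forces, so P_x = 0.

P_x = 0, P_y = 6.593 N, Q_y = 23.41 N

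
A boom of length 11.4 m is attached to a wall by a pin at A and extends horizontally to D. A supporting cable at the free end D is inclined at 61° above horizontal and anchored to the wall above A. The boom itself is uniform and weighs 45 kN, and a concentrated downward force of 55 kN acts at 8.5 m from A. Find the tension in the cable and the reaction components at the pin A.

ΣM about A: T·sin61°·11.4 − 45·5.7 − 55·8.5 = 0 → T = 724/(11.4·0.87462) = 72.613 ≈ 72.61 kN.
ΣF_x = 0: A_x − T·cos61° = 0 → A_x = 72.613 × 0.48481 = 35.20 kN.
ΣF_y = 0: A_y + T·sin61° − 45 − 55 = 0 → A_y = 100 − 72.613 × 0.87462 = 36.49 kN.

T = 72.61 kN, A_x = 35.20 kN, A_y = 36.49 kN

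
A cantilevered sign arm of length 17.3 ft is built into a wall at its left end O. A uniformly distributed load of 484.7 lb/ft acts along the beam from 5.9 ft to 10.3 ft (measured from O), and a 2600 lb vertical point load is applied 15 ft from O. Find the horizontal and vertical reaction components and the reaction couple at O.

Resultant of the distributed load: 484.7 × 4.4 = 2132.68 lb at 8.1 ft from O.
ΣF_x = 0: O_x = 0.
ΣF_y = 0: O_y − 484.7·4.4 − 2600 = 0 → O_y = 4733 lb.
ΣM about O: M_O − (484.7·4.4)·8.1 − 2600·15 = 0 → M_O = 56270 lb·ft.

O_x = 0, O_y = 4733 lb, M_O = 56270 lb·ft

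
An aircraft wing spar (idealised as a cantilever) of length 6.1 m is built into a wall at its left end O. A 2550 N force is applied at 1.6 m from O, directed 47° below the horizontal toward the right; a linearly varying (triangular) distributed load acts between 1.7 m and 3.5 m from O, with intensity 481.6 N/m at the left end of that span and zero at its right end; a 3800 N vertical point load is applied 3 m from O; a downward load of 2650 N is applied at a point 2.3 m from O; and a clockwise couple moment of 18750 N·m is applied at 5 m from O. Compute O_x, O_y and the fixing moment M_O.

Resultant of the triangular load: ½ × 481.6 × 1.8 = 433.44 N, acting at 2.3 m from O (one-third of the span from the peak).
ΣF_x = 0: O_x + 2550·cos47° = 0 → O_x = -1739 N.
ΣF_y = 0: O_y − 2550·sin47° − ½·481.6·1.8 − 3800 − 2650 = 0 → O_y = 8748 N.
ΣM about O: M_O − 2550·sin47°·1.6 − (½·481.6·1.8)·2.3 − 3800·3 − 2650·2.3 − 18750 = 0 → M_O = 40230 N·m.

O_x = -1739 N, O_y = 8748 N, M_O = 40230 N·m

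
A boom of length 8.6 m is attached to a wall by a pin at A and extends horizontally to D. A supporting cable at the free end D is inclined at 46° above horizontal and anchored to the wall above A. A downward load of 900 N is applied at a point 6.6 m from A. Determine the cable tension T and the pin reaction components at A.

ΣM about A: T·sin46°·8.6 − 900·6.6 = 0 → T = 5940/(8.6·0.71934) = 960.182 ≈ 960.2 N.
ΣF_x = 0: A_x − T·cos46° = 0 → A_x = 960.182 × 0.694658 = 667.0 N.
ΣF_y = 0: A_y + T·sin46° − 900 = 0 → A_y = 900 − 960.182 × 0.71934 = 209.3 N.

T = 960.2 N, A_x = 667.0 N, A_y = 209.3 N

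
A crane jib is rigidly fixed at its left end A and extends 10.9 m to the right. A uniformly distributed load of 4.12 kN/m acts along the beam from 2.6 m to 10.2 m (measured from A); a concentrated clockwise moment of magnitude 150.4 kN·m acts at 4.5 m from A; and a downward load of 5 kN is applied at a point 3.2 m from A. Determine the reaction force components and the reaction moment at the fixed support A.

Resultant of the distributed load: 4.12 × 7.6 = 31.312 kN at 6.4 m from A.
ΣF_x = 0: A_x = 0.
ΣF_y = 0: A_y − 4.12·7.6 − 5 = 0 → A_y = 36.31 kN.
ΣM about A: M_A − (4.12·7.6)·6.4 − 150.4 − 5·3.2 = 0 → M_A = 366.8 kN·m.

A_x = 0, A_y = 36.31 kN, M_A = 366.8 kN·m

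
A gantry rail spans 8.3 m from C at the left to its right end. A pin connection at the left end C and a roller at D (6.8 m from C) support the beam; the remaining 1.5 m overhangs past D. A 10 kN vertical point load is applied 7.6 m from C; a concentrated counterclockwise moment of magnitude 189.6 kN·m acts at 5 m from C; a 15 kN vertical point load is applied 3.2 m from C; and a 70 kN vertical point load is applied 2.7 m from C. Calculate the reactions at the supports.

C_x = 0, C_y = 76.85 kN, D_y = 18.15 kN

Moments about C: D_y·6.8 − 10·7.6 + 189.6 − 15·3.2 − 70·2.7 = 0 → D_y = 123.4/6.8 = 18.1471 ≈ 18.15 kN.
ΣF_y = 0: C_y + 18.1471 − 10 − 15 − 70 = 0 → C_y = 76.85 kN.
ΣF_x = 0: no horizontal applied forces, so C_x = 0.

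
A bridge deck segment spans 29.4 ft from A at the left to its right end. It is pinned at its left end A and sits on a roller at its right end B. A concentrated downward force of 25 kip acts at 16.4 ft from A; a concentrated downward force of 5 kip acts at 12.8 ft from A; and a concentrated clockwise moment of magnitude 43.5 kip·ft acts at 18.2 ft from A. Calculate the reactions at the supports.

Moments about A: B_y·29.4 − 25·16.4 − 5·12.8 − 43.5 = 0 → B_y = 517.5/29.4 = 17.602 ≈ 17.60 kip.
ΣF_y = 0: A_y + 17.602 − 25 − 5 = 0 → A_y = 12.40 kip.
ΣF_x = 0: no horizontal applied forces, so A_x = 0.

A_x = 0, A_y = 12.40 kip, B_y = 17.60 kip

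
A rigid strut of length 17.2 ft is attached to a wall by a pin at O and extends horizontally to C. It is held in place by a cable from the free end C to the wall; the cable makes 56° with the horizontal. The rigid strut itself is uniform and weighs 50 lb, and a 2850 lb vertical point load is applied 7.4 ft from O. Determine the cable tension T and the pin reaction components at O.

ΣM about O: T·sin56°·17.2 − 50·8.6 − 2850·7.4 = 0 → T = 21520/(17.2·0.829038) = 1509.17 ≈ 1509 lb.
ΣF_x = 0: O_x − T·cos56° = 0 → O_x = 1509.17 × 0.559193 = 843.9 lb.
ΣF_y = 0: O_y + T·sin56° − 50 − 2850 = 0 → O_y = 2900 − 1509.17 × 0.829038 = 1649 lb.

T = 1509 lb, O_x = 843.9 lb, O_y = 1649 lb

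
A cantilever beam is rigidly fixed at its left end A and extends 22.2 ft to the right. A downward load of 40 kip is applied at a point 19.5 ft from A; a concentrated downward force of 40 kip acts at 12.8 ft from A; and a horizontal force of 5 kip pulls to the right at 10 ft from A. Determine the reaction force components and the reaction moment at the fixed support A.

ΣF_x = 0: A_x + 5 = 0 → A_x = -5.000 kip.
ΣF_y = 0: A_y − 40 − 40 = 0 → A_y = 80.00 kip.
ΣM about A: M_A − 40·19.5 − 40·12.8 = 0 → M_A = 1292 kip·ft.

A_x = -5.000 kip, A_y = 80.00 kip, M_A = 1292 kip·ft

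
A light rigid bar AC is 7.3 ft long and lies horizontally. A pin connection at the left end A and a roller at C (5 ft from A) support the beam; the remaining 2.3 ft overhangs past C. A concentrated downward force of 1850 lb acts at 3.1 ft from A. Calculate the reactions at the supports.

Taking moments about A: C_y·5 − 1850·3.1 = 0 → C_y = 5735/5 = 1147 lb.
ΣF_y = 0: A_y + 1147 − 1850 = 0 → A_y = 703.0 lb.
ΣF_x = 0: no horizontal applied forces, so A_x = 0.

A_x = 0, A_y = 703.0 lb, C_y = 1147 lb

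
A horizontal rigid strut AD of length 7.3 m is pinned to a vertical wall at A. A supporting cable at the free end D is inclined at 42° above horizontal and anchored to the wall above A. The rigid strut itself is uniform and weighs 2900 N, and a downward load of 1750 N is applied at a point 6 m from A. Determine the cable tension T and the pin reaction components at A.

T = 4317 N, A_x = 3208 N, A_y = 1762 N

ΣM about A: T·sin42°·7.3 − 2900·3.65 − 1750·6 = 0 → T = 21085/(7.3·0.669131) = 4316.58 ≈ 4317 N.
ΣF_x = 0: A_x − T·cos42° = 0 → A_x = 4316.58 × 0.743145 = 3208 N.
ΣF_y = 0: A_y + T·sin42° − 2900 − 1750 = 0 → A_y = 4650 − 4316.58 × 0.669131 = 1762 N.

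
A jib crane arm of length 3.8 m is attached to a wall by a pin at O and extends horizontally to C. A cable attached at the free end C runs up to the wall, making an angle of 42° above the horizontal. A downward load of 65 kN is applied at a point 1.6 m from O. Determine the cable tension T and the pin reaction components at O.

T = 40.90 kN, O_x = 30.40 kN, O_y = 37.63 kN

ΣM about O: T·sin42°·3.8 − 65·1.6 = 0 → T = 104/(3.8·0.669131) = 40.9014 ≈ 40.90 kN.
ΣF_x = 0: O_x − T·cos42° = 0 → O_x = 40.9014 × 0.743145 = 30.40 kN.
ΣF_y = 0: O_y + T·sin42° − 65 = 0 → O_y = 65 − 40.9014 × 0.669131 = 37.63 kN.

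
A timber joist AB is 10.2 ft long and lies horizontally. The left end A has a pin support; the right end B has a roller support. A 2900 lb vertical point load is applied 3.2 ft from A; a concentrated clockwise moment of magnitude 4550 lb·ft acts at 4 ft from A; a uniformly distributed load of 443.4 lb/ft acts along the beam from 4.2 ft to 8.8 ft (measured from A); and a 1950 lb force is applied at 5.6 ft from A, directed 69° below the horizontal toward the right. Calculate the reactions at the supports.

A_x = -698.8 lb, A_y = 3105 lb, B_y = 3655 lb

Resultant of the distributed load: 443.4 × 4.6 = 2039.64 lb at 6.5 ft from A.
Taking moments about A: B_y·10.2 − 2900·3.2 − 4550 − (443.4·4.6)·6.5 − 1950·sin69°·5.6 = 0 → B_y = 37282.4/10.2 = 3655.14 ≈ 3655 lb.
ΣF_y = 0: A_y + 3655.14 − 2900 − 443.4·4.6 − 1950·sin69° = 0 → A_y = 3105 lb.
ΣF_x = 0: A_x + 1950·cos69° = 0 → A_x = -698.8 lb.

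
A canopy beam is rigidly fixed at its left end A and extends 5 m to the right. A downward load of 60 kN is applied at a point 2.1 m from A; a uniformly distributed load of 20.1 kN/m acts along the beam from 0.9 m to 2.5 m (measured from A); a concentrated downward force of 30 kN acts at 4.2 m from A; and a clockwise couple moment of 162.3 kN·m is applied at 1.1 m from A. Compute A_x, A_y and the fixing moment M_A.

Resultant of the distributed load: 20.1 × 1.6 = 32.16 kN at 1.7 m from A.
ΣF_x = 0: A_x = 0.
ΣF_y = 0: A_y − 60 − 20.1·1.6 − 30 = 0 → A_y = 122.2 kN.
ΣM about A: M_A − 60·2.1 − (20.1·1.6)·1.7 − 30·4.2 − 162.3 = 0 → M_A = 469.0 kN·m.

A_x = 0, A_y = 122.2 kN, M_A = 469.0 kN·m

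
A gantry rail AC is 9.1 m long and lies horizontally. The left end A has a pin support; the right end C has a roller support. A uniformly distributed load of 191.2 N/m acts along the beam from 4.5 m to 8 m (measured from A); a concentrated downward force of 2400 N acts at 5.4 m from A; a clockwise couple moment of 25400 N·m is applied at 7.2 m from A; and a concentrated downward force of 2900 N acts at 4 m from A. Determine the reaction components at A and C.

Resultant of the distributed load: 191.2 × 3.5 = 669.2 N at 6.25 m from A.
Taking moments about A: C_y·9.1 − (191.2·3.5)·6.25 − 2400·5.4 − 25400 − 2900·4 = 0 → C_y = 54142.5/9.1 = 5949.73 ≈ 5950 N.
ΣF_y = 0: A_y + 5949.73 − 191.2·3.5 − 2400 − 2900 = 0 → A_y = 19.47 N.
ΣF_x = 0: no horizontal applied forces, so A_x = 0.

A_x = 0, A_y = 19.47 N, C_y = 5950 N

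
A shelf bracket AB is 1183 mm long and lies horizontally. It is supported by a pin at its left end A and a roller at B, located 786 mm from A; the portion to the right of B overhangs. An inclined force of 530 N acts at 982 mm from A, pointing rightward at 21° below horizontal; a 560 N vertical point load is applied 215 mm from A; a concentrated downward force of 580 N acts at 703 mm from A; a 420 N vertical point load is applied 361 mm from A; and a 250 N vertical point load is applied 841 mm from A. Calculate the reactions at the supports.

A_x = -494.8 N, A_y = 630.3 N, B_y = 1370 N

Moments about A: B_y·786 − 530·sin21°·982 − 560·215 − 580·703 − 420·361 − 250·841 = 0 → B_y = 1076530/786 = 1369.63 ≈ 1370 N.
ΣF_y = 0: A_y + 1369.63 − 530·sin21° − 560 − 580 − 420 − 250 = 0 → A_y = 630.3 N.
ΣF_x = 0: A_x + 530·cos21° = 0 → A_x = -494.8 N.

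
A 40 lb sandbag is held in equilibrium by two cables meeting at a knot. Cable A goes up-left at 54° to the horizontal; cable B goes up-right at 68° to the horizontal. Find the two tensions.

T_A = 17.67 lb, T_B = 27.72 lb

ΣF_x = 0: −T_A·cos54° + T_B·cos68° = 0 → T_B = 1.56907·T_A.
ΣF_y = 0: T_A·sin54° + T_B·sin68° = 40.
Substitute: T_A·(0.809017 + 1.56907·0.927184) = 40 → T_A = 17.6691 ≈ 17.67 lb.
Then T_B = 1.56907 × 17.6691 = 27.72 lb.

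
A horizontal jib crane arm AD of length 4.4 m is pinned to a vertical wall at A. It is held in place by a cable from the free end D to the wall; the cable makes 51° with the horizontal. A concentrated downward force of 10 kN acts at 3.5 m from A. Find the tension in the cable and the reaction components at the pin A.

ΣM about A: T·sin51°·4.4 − 10·3.5 = 0 → T = 35/(4.4·0.777146) = 10.2356 ≈ 10.24 kN.
ΣF_x = 0: A_x − T·cos51° = 0 → A_x = 10.2356 × 0.62932 = 6.441 kN.
ΣF_y = 0: A_y + T·sin51° − 10 = 0 → A_y = 10 − 10.2356 × 0.777146 = 2.045 kN.

T = 10.24 kN, A_x = 6.441 kN, A_y = 2.045 kN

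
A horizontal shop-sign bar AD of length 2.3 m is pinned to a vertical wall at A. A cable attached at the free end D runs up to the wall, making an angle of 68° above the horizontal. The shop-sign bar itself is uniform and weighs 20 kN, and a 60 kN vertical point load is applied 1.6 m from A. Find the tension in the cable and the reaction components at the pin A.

T = 55.80 kN, A_x = 20.90 kN, A_y = 28.26 kN

ΣM about A: T·sin68°·2.3 − 20·1.15 − 60·1.6 = 0 → T = 119/(2.3·0.927184) = 55.8024 ≈ 55.80 kN.
ΣF_x = 0: A_x − T·cos68° = 0 → A_x = 55.8024 × 0.374607 = 20.90 kN.
ΣF_y = 0: A_y + T·sin68° − 20 − 60 = 0 → A_y = 80 − 55.8024 × 0.927184 = 28.26 kN.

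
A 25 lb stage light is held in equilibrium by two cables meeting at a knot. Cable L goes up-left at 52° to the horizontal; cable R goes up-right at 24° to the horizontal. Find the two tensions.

ΣF_x = 0: −T_L·cos52° + T_R·cos24° = 0 → T_R = 0.673925·T_L.
ΣF_y = 0: T_L·sin52° + T_R·sin24° = 25.
Substitute: T_L·(0.788011 + 0.673925·0.406737) = 25 → T_L = 23.5378 ≈ 23.54 lb.
Then T_R = 0.673925 × 23.5378 = 15.86 lb.

T_L = 23.54 lb, T_R = 15.86 lb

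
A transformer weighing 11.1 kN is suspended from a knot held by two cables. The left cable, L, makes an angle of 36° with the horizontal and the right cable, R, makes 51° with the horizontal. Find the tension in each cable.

T_L = 6.995 kN, T_R = 8.992 kN

ΣF_x = 0: −T_L·cos36° + T_R·cos51° = 0 → T_R = 1.28554·T_L.
ΣF_y = 0: T_L·sin36° + T_R·sin51° = 11.1.
Substitute: T_L·(0.587785 + 1.28554·0.777146) = 11.1 → T_L = 6.99505 ≈ 6.995 kN.
Then T_R = 1.28554 × 6.99505 = 8.992 kN.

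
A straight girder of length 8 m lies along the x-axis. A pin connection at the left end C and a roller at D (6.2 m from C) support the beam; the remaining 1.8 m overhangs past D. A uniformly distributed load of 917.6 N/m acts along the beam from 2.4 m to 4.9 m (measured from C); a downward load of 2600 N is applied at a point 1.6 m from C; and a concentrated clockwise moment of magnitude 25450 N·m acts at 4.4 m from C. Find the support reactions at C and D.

C_x = 0, C_y = -1232 N, D_y = 6126 N

Resultant of the distributed load: 917.6 × 2.5 = 2294 N at 3.65 m from C.
ΣM about C: D_y·6.2 − (917.6·2.5)·3.65 − 2600·1.6 − 25450 = 0 → D_y = 37983.1/6.2 = 6126.31 ≈ 6126 N.
ΣF_y = 0: C_y + 6126.31 − 917.6·2.5 − 2600 = 0 → C_y = -1232 N.
ΣF_x = 0: no horizontal applied forces, so C_x = 0.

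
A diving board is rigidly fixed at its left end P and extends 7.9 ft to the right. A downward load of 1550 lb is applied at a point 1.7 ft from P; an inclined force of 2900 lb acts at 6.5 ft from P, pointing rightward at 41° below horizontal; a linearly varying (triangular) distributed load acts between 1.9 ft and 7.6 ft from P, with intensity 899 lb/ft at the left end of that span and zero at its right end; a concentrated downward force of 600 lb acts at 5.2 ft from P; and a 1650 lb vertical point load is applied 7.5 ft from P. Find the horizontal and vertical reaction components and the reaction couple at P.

Resultant of the triangular load: ½ × 899 × 5.7 = 2562.15 lb, acting at 3.8 ft from P (one-third of the span from the peak).
ΣF_x = 0: P_x + 2900·cos41° = 0 → P_x = -2189 lb.
ΣF_y = 0: P_y − 1550 − 2900·sin41° − ½·899·5.7 − 600 − 1650 = 0 → P_y = 8265 lb.
ΣM about P: M_P − 1550·1.7 − 2900·sin41°·6.5 − (½·899·5.7)·3.8 − 600·5.2 − 1650·7.5 = 0 → M_P = 40230 lb·ft.

P_x = -2189 lb, P_y = 8265 lb, M_P = 40230 lb·ft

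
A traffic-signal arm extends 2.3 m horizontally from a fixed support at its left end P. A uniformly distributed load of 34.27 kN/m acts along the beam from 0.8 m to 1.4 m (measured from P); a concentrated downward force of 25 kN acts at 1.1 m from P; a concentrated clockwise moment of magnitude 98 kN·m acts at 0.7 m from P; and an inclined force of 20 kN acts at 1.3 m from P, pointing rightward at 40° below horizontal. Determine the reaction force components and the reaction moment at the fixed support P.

Resultant of the distributed load: 34.27 × 0.6 = 20.562 kN at 1.1 m from P.
ΣF_x = 0: P_x + 20·cos40° = 0 → P_x = -15.32 kN.
ΣF_y = 0: P_y − 34.27·0.6 − 25 − 20·sin40° = 0 → P_y = 58.42 kN.
ΣM about P: M_P − (34.27·0.6)·1.1 − 25·1.1 − 98 − 20·sin40°·1.3 = 0 → M_P = 164.8 kN·m.

P_x = -15.32 kN, P_y = 58.42 kN, M_P = 164.8 kN·m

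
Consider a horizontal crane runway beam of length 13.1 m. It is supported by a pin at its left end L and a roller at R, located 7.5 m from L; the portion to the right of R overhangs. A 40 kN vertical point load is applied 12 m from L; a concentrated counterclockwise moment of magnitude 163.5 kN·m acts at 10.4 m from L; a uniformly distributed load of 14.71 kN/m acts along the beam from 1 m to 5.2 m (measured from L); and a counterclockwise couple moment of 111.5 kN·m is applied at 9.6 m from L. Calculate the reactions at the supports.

Resultant of the distributed load: 14.71 × 4.2 = 61.782 kN at 3.1 m from L.
Moments about L: R_y·7.5 − 40·12 + 163.5 − (14.71·4.2)·3.1 + 111.5 = 0 → R_y = 396.5242/7.5 = 52.8699 ≈ 52.87 kN.
ΣF_y = 0: L_y + 52.8699 − 40 − 14.71·4.2 = 0 → L_y = 48.91 kN.
ΣF_x = 0: no horizontal applied forces, so L_x = 0.

L_x = 0, L_y = 48.91 kN, R_y = 52.87 kN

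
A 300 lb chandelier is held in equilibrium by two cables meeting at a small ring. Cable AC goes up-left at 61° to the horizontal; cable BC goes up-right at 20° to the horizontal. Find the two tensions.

T_AC = 285.4 lb, T_BC = 147.3 lb

ΣF_x = 0: −T_AC·cos61° + T_BC·cos20° = 0 → T_BC = 0.515924·T_AC.
ΣF_y = 0: T_AC·sin61° + T_BC·sin20° = 300.
Substitute: T_AC·(0.87462 + 0.515924·0.34202) = 300 → T_AC = 285.422 ≈ 285.4 lb.
Then T_BC = 0.515924 × 285.422 = 147.3 lb.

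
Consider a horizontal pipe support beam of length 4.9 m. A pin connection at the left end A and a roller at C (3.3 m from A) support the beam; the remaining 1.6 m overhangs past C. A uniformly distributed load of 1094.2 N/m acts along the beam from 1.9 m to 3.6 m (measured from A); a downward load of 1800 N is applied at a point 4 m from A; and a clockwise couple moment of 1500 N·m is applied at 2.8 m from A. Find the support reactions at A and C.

Resultant of the distributed load: 1094.2 × 1.7 = 1860.14 N at 2.75 m from A.
Taking moments about A: C_y·3.3 − (1094.2·1.7)·2.75 − 1800·4 − 1500 = 0 → C_y = 13815.385/3.3 = 4186.48 ≈ 4186 N.
ΣF_y = 0: A_y + 4186.48 − 1094.2·1.7 − 1800 = 0 → A_y = -526.3 N.
ΣF_x = 0: no horizontal applied forces, so A_x = 0.

A_x = 0, A_y = -526.3 N, C_y = 4186 N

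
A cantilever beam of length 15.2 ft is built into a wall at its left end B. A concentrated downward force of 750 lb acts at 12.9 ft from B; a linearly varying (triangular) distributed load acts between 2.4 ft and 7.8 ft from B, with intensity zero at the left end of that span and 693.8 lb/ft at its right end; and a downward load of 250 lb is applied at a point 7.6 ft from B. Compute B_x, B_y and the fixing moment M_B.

B_x = 0, B_y = 2873 lb, M_B = 22810 lb·ft

Resultant of the triangular load: ½ × 693.8 × 5.4 = 1873.26 lb, acting at 6 ft from B (one-third of the span from the peak).
ΣF_x = 0: B_x = 0.
ΣF_y = 0: B_y − 750 − ½·693.8·5.4 − 250 = 0 → B_y = 2873 lb.
ΣM about B: M_B − 750·12.9 − (½·693.8·5.4)·6 − 250·7.6 = 0 → M_B = 22810 lb·ft.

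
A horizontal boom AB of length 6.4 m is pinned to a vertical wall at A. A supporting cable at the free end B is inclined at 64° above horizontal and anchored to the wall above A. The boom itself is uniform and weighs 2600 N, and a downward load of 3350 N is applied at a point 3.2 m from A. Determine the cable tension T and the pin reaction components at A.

T = 3310 N, A_x = 1451 N, A_y = 2975 N

ΣM about A: T·sin64°·6.4 − 2600·3.2 − 3350·3.2 = 0 → T = 19040/(6.4·0.898794) = 3309.99 ≈ 3310 N.
ΣF_x = 0: A_x − T·cos64° = 0 → A_x = 3309.99 × 0.438371 = 1451 N.
ΣF_y = 0: A_y + T·sin64° − 2600 − 3350 = 0 → A_y = 5950 − 3309.99 × 0.898794 = 2975 N.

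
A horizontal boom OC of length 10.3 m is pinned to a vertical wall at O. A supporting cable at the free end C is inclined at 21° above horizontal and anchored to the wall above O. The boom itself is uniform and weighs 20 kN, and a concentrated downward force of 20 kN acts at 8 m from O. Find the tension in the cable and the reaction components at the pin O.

ΣM about O: T·sin21°·10.3 − 20·5.15 − 20·8 = 0 → T = 263/(10.3·0.358368) = 71.2507 ≈ 71.25 kN.
ΣF_x = 0: O_x − T·cos21° = 0 → O_x = 71.2507 × 0.93358 = 66.52 kN.
ΣF_y = 0: O_y + T·sin21° − 20 − 20 = 0 → O_y = 40 − 71.2507 × 0.358368 = 14.47 kN.

T = 71.25 kN, O_x = 66.52 kN, O_y = 14.47 kN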